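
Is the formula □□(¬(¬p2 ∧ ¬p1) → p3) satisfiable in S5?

Satisfiable

1. □□(¬(¬p2 ∧ ¬p1) → p3), 0
2. □(¬(¬p2 ∧ ¬p1) → p3), 0
3. ¬(¬p2 ∧ ¬p1) → p3, 0
4. p3, 0
Accessibility: 0R0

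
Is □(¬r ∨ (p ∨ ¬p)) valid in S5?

Valid in S5

Tableau for the negation ¬□(¬r ∨ (p ∨ ¬p)):
1. ¬□(¬r ∨ (p ∨ ¬p)), 0
2. ¬(¬r ∨ (p ∨ ¬p)), 1   [¬□-rule on 1: fresh world 1, 0R1]
3. r, 1   [¬∨-rule on 2]
4. ¬(p ∨ ¬p), 1   [¬∨-rule on 2]
5. ¬p, 1   [¬∨-rule on 4]
6. p, 1   [¬∨-rule on 4]
Accessibility: 0R0, 0R1, 1R0, 1R1
Branch closes: p and ¬p both at 1.
Every branch of the negation's tableau closes; the branch above is one of them.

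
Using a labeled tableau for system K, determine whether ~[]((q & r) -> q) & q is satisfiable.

Unsatisfiable

1. ~[]((q & r) -> q) & q, w0
2. ~[]((q & r) -> q), w0
3. q, w0
4. ~((q & r) -> q), w1
5. q & r, w1
6. ~q, w1
7. q, w1
8. r, w1
Accessibility: w0Rw1
Branch closes: q and ~q both at w1.
(One branch shown.) All branches close.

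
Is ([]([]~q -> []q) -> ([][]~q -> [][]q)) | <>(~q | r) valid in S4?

Tableau for the negation ~(([]([]~q -> []q) -> ([][]~q -> [][]q)) | <>(~q | r)):
1. ~(([]([]~q -> []q) -> ([][]~q -> [][]q)) | <>(~q | r)), 0
2. ~([]([]~q -> []q) -> ([][]~q -> [][]q)), 0   [~|-rule on 1]
3. ~<>(~q | r), 0   [~|-rule on 1]
4. []([]~q -> []q), 0   [~->-rule on 2]
5. ~([][]~q -> [][]q), 0   [~->-rule on 2]
6. [][]~q, 0   [~->-rule on 5]
7. ~[][]q, 0   [~->-rule on 5]
8. ~(~q | r), 0   [~<>-rule on 3 via 0R0]
9. q, 0   [~|-rule on 8]
10. ~r, 0   [~|-rule on 8]
11. []~q -> []q, 0   [[]-rule on 4 via 0R0]
12. []~q, 0   [[]-rule on 6 via 0R0]
13. ~q, 0   [[]-rule on 12 via 0R0]
Accessibility: 0R0
Branch closes: q and ~q both at 0.
All branches of the negation close; one closing branch shown above.

Valid in S4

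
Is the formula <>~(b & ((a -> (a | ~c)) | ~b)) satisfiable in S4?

Yes, satisfiable

1. <>~(b & ((a -> (a | ~c)) | ~b)), 0
2. ~(b & ((a -> (a | ~c)) | ~b)), 1
3. ~b, 1
Accessibility: 0R0, 0R1, 1R1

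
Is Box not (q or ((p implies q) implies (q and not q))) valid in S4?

Tableau for the negation not Box not (q or ((p implies q) implies (q and not q))):
1. not Box not (q or ((p implies q) implies (q and not q))), 0
2. q or ((p implies q) implies (q and not q)), 1   [neg-Box-rule on 1: fresh world 1, 0R1]
3. (p implies q) implies (q and not q), 1   [or-rule on 2 (branches; this branch)]
4. not (p implies q), 1   [implies-rule on 3 (branches; this branch)]
5. p, 1   [neg-implies-rule on 4]
6. not q, 1   [neg-implies-rule on 4]
Accessibility: 0R0, 0R1, 1R1
The negation has an open branch (countermodel exists).

Not valid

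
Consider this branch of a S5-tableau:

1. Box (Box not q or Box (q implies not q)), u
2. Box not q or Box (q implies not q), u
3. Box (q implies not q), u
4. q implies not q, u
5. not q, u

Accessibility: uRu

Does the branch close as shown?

No world carries both an atom and its negation.

No, open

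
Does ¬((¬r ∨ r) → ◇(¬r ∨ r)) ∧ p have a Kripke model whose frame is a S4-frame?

1. ¬((¬r ∨ r) → ◇(¬r ∨ r)) ∧ p, u
2. ¬((¬r ∨ r) → ◇(¬r ∨ r)), u
3. p, u
4. ¬r ∨ r, u
5. ¬◇(¬r ∨ r), u
6. ¬(¬r ∨ r), u
7. r, u
8. ¬r, u
Accessibility: uRu
Branch closes: r and ¬r both at u.
Every branch closes; the branch above is one of them.

Unsatisfiable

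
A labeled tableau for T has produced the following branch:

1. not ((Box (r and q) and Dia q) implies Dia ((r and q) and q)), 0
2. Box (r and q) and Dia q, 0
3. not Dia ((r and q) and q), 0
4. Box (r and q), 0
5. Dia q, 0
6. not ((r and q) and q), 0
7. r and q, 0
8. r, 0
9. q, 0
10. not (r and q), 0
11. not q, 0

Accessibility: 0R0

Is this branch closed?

Yes, closed

Both q and not q appear at 0.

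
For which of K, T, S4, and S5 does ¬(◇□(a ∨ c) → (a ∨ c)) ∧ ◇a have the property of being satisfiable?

S5-tableau for the formula:
1. ¬(◇□(a ∨ c) → (a ∨ c)) ∧ ◇a, 0
2. ¬(◇□(a ∨ c) → (a ∨ c)), 0   [∧-rule on 1]
3. ◇a, 0   [∧-rule on 1]
4. ◇□(a ∨ c), 0   [¬→-rule on 2]
5. ¬(a ∨ c), 0   [¬→-rule on 2]
6. ¬a, 0   [¬∨-rule on 5]
7. ¬c, 0   [¬∨-rule on 5]
8. a, 1   [◇-rule on 3: fresh world 1, 0R1]
9. □(a ∨ c), 2   [◇-rule on 4: fresh world 2, 0R2]
10. a ∨ c, 0   [□-rule on 9 via 2R0]
11. a ∨ c, 1   [□-rule on 9 via 2R1]
12. a ∨ c, 2   [□-rule on 9 via 2R2]
13. c, 0   [∨-rule on 10 (branches; this branch)]
Accessibility: 0R0, 0R1, 0R2, 1R0, 1R1, 1R2, 2R0, 2R1, 2R2
Branch closes: c and ¬c both at 0.
Every branch closes (one shown): unsatisfiable in S5.
S4-tableau for the formula:
1. ¬(◇□(a ∨ c) → (a ∨ c)) ∧ ◇a, 0
2. ¬(◇□(a ∨ c) → (a ∨ c)), 0   [∧-rule on 1]
3. ◇a, 0   [∧-rule on 1]
4. ◇□(a ∨ c), 0   [¬→-rule on 2]
5. ¬(a ∨ c), 0   [¬→-rule on 2]
6. ¬a, 0   [¬∨-rule on 5]
7. ¬c, 0   [¬∨-rule on 5]
8. a, 1   [◇-rule on 3: fresh world 1, 0R1]
9. □(a ∨ c), 2   [◇-rule on 4: fresh world 2, 0R2]
10. a ∨ c, 2   [□-rule on 9 via 2R2]
11. c, 2   [∨-rule on 10 (branches; this branch)]
Accessibility: 0R0, 0R1, 0R2, 1R1, 2R2
Complete open branch: satisfiable in S4, hence also in K, T (this S4-model is also a K-model and a T-model).

K, T, S4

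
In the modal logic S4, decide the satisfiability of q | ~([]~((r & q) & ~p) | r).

Satisfiable (open branch found)

1. q | ~([]~((r & q) & ~p) | r), 0
2. ~([]~((r & q) & ~p) | r), 0   [|-rule on 1 (branches; this branch)]
3. ~[]~((r & q) & ~p), 0   [~|-rule on 2]
4. ~r, 0   [~|-rule on 2]
5. (r & q) & ~p, 1   [~[]-rule on 3: fresh world 1, 0R1]
6. r & q, 1   [&-rule on 5]
7. ~p, 1   [&-rule on 5]
8. r, 1   [&-rule on 6]
9. q, 1   [&-rule on 6]
Accessibility: 0R0, 0R1, 1R1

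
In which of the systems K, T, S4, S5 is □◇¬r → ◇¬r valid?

T-tableau for the negation ¬(□◇¬r → ◇¬r):
1. ¬(□◇¬r → ◇¬r), 0
2. □◇¬r, 0   [¬→-rule on 1]
3. ¬◇¬r, 0   [¬→-rule on 1]
4. ◇¬r, 0   [□-rule on 2 via 0R0]
5. r, 0   [¬◇-rule on 3 via 0R0]
6. ¬r, 1   [◇-rule on 4: fresh world 1, 0R1]
7. ◇¬r, 1   [□-rule on 2 via 0R1]
8. r, 1   [¬◇-rule on 3 via 0R1]
Accessibility: 0R0, 0R1, 1R1
Branch closes: r and ¬r both at 1.
Every branch closes (one shown): valid in T, hence also in S4, S5 (every theorem of T is a theorem of S4 and S5).
K-tableau for the negation ¬(□◇¬r → ◇¬r):
1. ¬(□◇¬r → ◇¬r), 0
2. □◇¬r, 0   [¬→-rule on 1]
3. ¬◇¬r, 0   [¬→-rule on 1]
Complete open branch: countermodel on a K-frame, so not valid in K.

T, S4, S5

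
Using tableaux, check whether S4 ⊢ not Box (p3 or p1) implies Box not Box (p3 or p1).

Tableau for the negation not (not Box (p3 or p1) implies Box not Box (p3 or p1)):
1. not (not Box (p3 or p1) implies Box not Box (p3 or p1)), w0
2. not Box (p3 or p1), w0   [neg-implies-rule on 1]
3. not Box not Box (p3 or p1), w0   [neg-implies-rule on 1]
4. not (p3 or p1), w1   [neg-Box-rule on 2: fresh world w1, w0Rw1]
5. not p3, w1   [neg-or-rule on 4]
6. not p1, w1   [neg-or-rule on 4]
7. Box (p3 or p1), w2   [neg-Box-rule on 3: fresh world w2, w0Rw2]
8. p3 or p1, w2   [Box-rule on 7 via w2Rw2]
9. p1, w2   [or-rule on 8 (branches; this branch)]
Accessibility: w0Rw0, w0Rw1, w0Rw2, w1Rw1, w2Rw2
The negation has an open branch (countermodel exists).

Invalid (countermodel exists)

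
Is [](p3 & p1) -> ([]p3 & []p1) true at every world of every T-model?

Yes, valid

Tableau for the negation ~([](p3 & p1) -> ([]p3 & []p1)):
1. ~([](p3 & p1) -> ([]p3 & []p1)), u
2. [](p3 & p1), u
3. ~([]p3 & []p1), u
4. p3 & p1, u
5. p3, u
6. p1, u
7. ~[]p1, u
8. ~p1, v
9. p3 & p1, v
10. p3, v
11. p1, v
Accessibility: uRu, uRv, vRv
Branch closes: p1 and ~p1 both at v.
All branches of the negation close; one closing branch shown above.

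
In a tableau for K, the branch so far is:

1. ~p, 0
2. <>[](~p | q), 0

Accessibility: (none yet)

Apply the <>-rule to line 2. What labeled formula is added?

a fresh world 1 with 0R1, and [](~p | q) at 1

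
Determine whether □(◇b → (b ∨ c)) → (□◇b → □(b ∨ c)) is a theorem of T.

Tableau for the negation ¬(□(◇b → (b ∨ c)) → (□◇b → □(b ∨ c))):
1. ¬(□(◇b → (b ∨ c)) → (□◇b → □(b ∨ c))), 0
2. □(◇b → (b ∨ c)), 0   [¬→-rule on 1]
3. ¬(□◇b → □(b ∨ c)), 0   [¬→-rule on 1]
4. □◇b, 0   [¬→-rule on 3]
5. ¬□(b ∨ c), 0   [¬→-rule on 3]
6. ◇b → (b ∨ c), 0   [□-rule on 2 via 0R0]
7. ◇b, 0   [□-rule on 4 via 0R0]
8. b ∨ c, 0   [→-rule on 6 (branches; this branch)]
9. c, 0   [∨-rule on 8 (branches; this branch)]
10. ¬(b ∨ c), 1   [¬□-rule on 5: fresh world 1, 0R1]
11. ¬b, 1   [¬∨-rule on 10]
12. ¬c, 1   [¬∨-rule on 10]
13. ◇b → (b ∨ c), 1   [□-rule on 2 via 0R1]
14. ◇b, 1   [□-rule on 4 via 0R1]
15. ¬◇b, 1   [→-rule on 13 (branches; this branch)]
16. b, 2   [◇-rule on 7: fresh world 2, 0R2]
17. ◇b → (b ∨ c), 2   [□-rule on 2 via 0R2]
18. ◇b, 2   [□-rule on 4 via 0R2]
19. b ∨ c, 2   [→-rule on 17 (branches; this branch)]
20. c, 2   [∨-rule on 19 (branches; this branch)]
21. b, 3   [◇-rule on 14: fresh world 3, 1R3]
22. ¬b, 3   [¬◇-rule on 15 via 1R3]
Accessibility: 0R0, 0R1, 0R2, 1R1, 1R3, 2R2, 3R3
Branch closes: b and ¬b both at 3.
All branches of the negation close; one closing branch shown above.

Valid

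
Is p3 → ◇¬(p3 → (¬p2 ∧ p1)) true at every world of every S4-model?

Not valid

Tableau for the negation ¬(p3 → ◇¬(p3 → (¬p2 ∧ p1))):
1. ¬(p3 → ◇¬(p3 → (¬p2 ∧ p1))), 0
2. p3, 0
3. ¬◇¬(p3 → (¬p2 ∧ p1)), 0
4. p3 → (¬p2 ∧ p1), 0
5. ¬p2 ∧ p1, 0
6. ¬p2, 0
7. p1, 0
Accessibility: 0R0
The negation has an open branch (countermodel exists).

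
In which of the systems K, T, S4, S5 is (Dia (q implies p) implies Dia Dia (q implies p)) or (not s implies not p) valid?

T, S4, S5

K-tableau for the negation not ((Dia (q implies p) implies Dia Dia (q implies p)) or (not s implies not p)):
1. not ((Dia (q implies p) implies Dia Dia (q implies p)) or (not s implies not p)), w0
2. not (Dia (q implies p) implies Dia Dia (q implies p)), w0
3. not (not s implies not p), w0
4. Dia (q implies p), w0
5. not Dia Dia (q implies p), w0
6. not s, w0
7. p, w0
8. q implies p, w1
9. not Dia (q implies p), w1
10. p, w1
Accessibility: w0Rw1
Complete open branch: countermodel on a K-frame, so not valid in K.
T-tableau for the negation not ((Dia (q implies p) implies Dia Dia (q implies p)) or (not s implies not p)):
1. not ((Dia (q implies p) implies Dia Dia (q implies p)) or (not s implies not p)), w0
2. not (Dia (q implies p) implies Dia Dia (q implies p)), w0
3. not (not s implies not p), w0
4. Dia (q implies p), w0
5. not Dia Dia (q implies p), w0
6. not s, w0
7. p, w0
8. not Dia (q implies p), w0
9. not (q implies p), w0
10. q, w0
11. not p, w0
Accessibility: w0Rw0
Branch closes: p and not p both at w0.
Every branch closes (one shown): valid in T, hence also in S4, S5 (every theorem of T is a theorem of S4 and S5).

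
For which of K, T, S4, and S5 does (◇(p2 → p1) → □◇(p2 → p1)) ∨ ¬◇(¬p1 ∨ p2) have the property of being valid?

S5-tableau for the negation ¬((◇(p2 → p1) → □◇(p2 → p1)) ∨ ¬◇(¬p1 ∨ p2)):
1. ¬((◇(p2 → p1) → □◇(p2 → p1)) ∨ ¬◇(¬p1 ∨ p2)), 0
2. ¬(◇(p2 → p1) → □◇(p2 → p1)), 0   [¬∨-rule on 1]
3. ◇(¬p1 ∨ p2), 0   [¬∨-rule on 1]
4. ◇(p2 → p1), 0   [¬→-rule on 2]
5. ¬□◇(p2 → p1), 0   [¬→-rule on 2]
6. ¬p1 ∨ p2, 1   [◇-rule on 3: fresh world 1, 0R1]
7. p2, 1   [∨-rule on 6 (branches; this branch)]
8. p2 → p1, 2   [◇-rule on 4: fresh world 2, 0R2]
9. p1, 2   [→-rule on 8 (branches; this branch)]
10. ¬◇(p2 → p1), 3   [¬□-rule on 5: fresh world 3, 0R3]
11. ¬(p2 → p1), 0   [¬◇-rule on 10 via 3R0]
12. p2, 0   [¬→-rule on 11]
13. ¬p1, 0   [¬→-rule on 11]
14. ¬(p2 → p1), 1   [¬◇-rule on 10 via 3R1]
15. ¬p1, 1   [¬→-rule on 14]
16. ¬(p2 → p1), 2   [¬◇-rule on 10 via 3R2]
17. p2, 2   [¬→-rule on 16]
18. ¬p1, 2   [¬→-rule on 16]
Accessibility: 0R0, 0R1, 0R2, 0R3, 1R0, 1R1, 1R2, 1R3, 2R0, 2R1, 2R2, 2R3, 3R0, 3R1, 3R2, 3R3
Branch closes: p1 and ¬p1 both at 2.
Every branch closes (one shown): valid in S5.
S4-tableau for the negation ¬((◇(p2 → p1) → □◇(p2 → p1)) ∨ ¬◇(¬p1 ∨ p2)):
1. ¬((◇(p2 → p1) → □◇(p2 → p1)) ∨ ¬◇(¬p1 ∨ p2)), 0
2. ¬(◇(p2 → p1) → □◇(p2 → p1)), 0   [¬∨-rule on 1]
3. ◇(¬p1 ∨ p2), 0   [¬∨-rule on 1]
4. ◇(p2 → p1), 0   [¬→-rule on 2]
5. ¬□◇(p2 → p1), 0   [¬→-rule on 2]
6. ¬p1 ∨ p2, 1   [◇-rule on 3: fresh world 1, 0R1]
7. p2, 1   [∨-rule on 6 (branches; this branch)]
8. p2 → p1, 2   [◇-rule on 4: fresh world 2, 0R2]
9. p1, 2   [→-rule on 8 (branches; this branch)]
10. ¬◇(p2 → p1), 3   [¬□-rule on 5: fresh world 3, 0R3]
11. ¬(p2 → p1), 3   [¬◇-rule on 10 via 3R3]
12. p2, 3   [¬→-rule on 11]
13. ¬p1, 3   [¬→-rule on 11]
Accessibility: 0R0, 0R1, 0R2, 0R3, 1R1, 2R2, 3R3
Complete open branch: countermodel on an S4-frame, so not valid in S4, nor in K, T (the same frame is also a K-frame and a T-frame).

S5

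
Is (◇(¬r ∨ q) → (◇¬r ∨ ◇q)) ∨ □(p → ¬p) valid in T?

Tableau for the negation ¬((◇(¬r ∨ q) → (◇¬r ∨ ◇q)) ∨ □(p → ¬p)):
1. ¬((◇(¬r ∨ q) → (◇¬r ∨ ◇q)) ∨ □(p → ¬p)), u
2. ¬(◇(¬r ∨ q) → (◇¬r ∨ ◇q)), u   [¬∨-rule on 1]
3. ¬□(p → ¬p), u   [¬∨-rule on 1]
4. ◇(¬r ∨ q), u   [¬→-rule on 2]
5. ¬(◇¬r ∨ ◇q), u   [¬→-rule on 2]
6. ¬◇¬r, u   [¬∨-rule on 5]
7. ¬◇q, u   [¬∨-rule on 5]
8. r, u   [¬◇-rule on 6 via uRu]
9. ¬q, u   [¬◇-rule on 7 via uRu]
10. ¬(p → ¬p), v   [¬□-rule on 3: fresh world v, uRv]
11. p, v   [¬→-rule on 10]
12. r, v   [¬◇-rule on 6 via uRv]
13. ¬q, v   [¬◇-rule on 7 via uRv]
14. ¬r ∨ q, w   [◇-rule on 4: fresh world w, uRw]
15. r, w   [¬◇-rule on 6 via uRw]
16. ¬q, w   [¬◇-rule on 7 via uRw]
17. q, w   [∨-rule on 14 (branches; this branch)]
Accessibility: uRu, uRv, uRw, vRv, wRw
Branch closes: q and ¬q both at w.
All branches of the negation close; one closing branch shown above.

Valid in T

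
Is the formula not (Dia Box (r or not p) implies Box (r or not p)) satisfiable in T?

1. not (Dia Box (r or not p) implies Box (r or not p)), w0
2. Dia Box (r or not p), w0
3. not Box (r or not p), w0
4. Box (r or not p), w1
5. r or not p, w1
6. not p, w1
7. not (r or not p), w2
8. not r, w2
9. p, w2
Accessibility: w0Rw0, w0Rw1, w0Rw2, w1Rw1, w2Rw2

Satisfiable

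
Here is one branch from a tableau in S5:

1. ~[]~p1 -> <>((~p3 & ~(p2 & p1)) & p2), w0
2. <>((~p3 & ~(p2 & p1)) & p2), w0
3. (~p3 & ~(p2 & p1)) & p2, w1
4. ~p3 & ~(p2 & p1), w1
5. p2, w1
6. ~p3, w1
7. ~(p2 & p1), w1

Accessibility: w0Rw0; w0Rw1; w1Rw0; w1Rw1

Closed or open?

There is no literal clash: for every atom and world, at most one sign appears.

No, open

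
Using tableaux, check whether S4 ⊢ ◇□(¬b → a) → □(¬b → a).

Not valid

Tableau for the negation ¬(◇□(¬b → a) → □(¬b → a)):
1. ¬(◇□(¬b → a) → □(¬b → a)), w0
2. ◇□(¬b → a), w0
3. ¬□(¬b → a), w0
4. □(¬b → a), w1
5. ¬b → a, w1
6. a, w1
7. ¬(¬b → a), w2
8. ¬b, w2
9. ¬a, w2
Accessibility: w0Rw0, w0Rw1, w0Rw2, w1Rw1, w2Rw2
The negation has an open branch (countermodel exists).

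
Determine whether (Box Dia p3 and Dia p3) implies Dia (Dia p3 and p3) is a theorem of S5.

Tableau for the negation not ((Box Dia p3 and Dia p3) implies Dia (Dia p3 and p3)):
1. not ((Box Dia p3 and Dia p3) implies Dia (Dia p3 and p3)), w0
2. Box Dia p3 and Dia p3, w0   [neg-implies-rule on 1]
3. not Dia (Dia p3 and p3), w0   [neg-implies-rule on 1]
4. Box Dia p3, w0   [and-rule on 2]
5. Dia p3, w0   [and-rule on 2]
6. not (Dia p3 and p3), w0   [neg-Dia-rule on 3 via w0Rw0]
7. not p3, w0   [neg-and-rule on 6 (branches; this branch)]
8. p3, w1   [Dia-rule on 5: fresh world w1, w0Rw1]
9. not (Dia p3 and p3), w1   [neg-Dia-rule on 3 via w0Rw1]
10. Dia p3, w1   [Box-rule on 4 via w0Rw1]
11. not Dia p3, w1   [neg-and-rule on 9 (branches; this branch)]
12. not p3, w1   [neg-Dia-rule on 11 via w1Rw1]
Accessibility: w0Rw0, w0Rw1, w1Rw0, w1Rw1
Branch closes: p3 and not p3 both at w1.
All branches of the negation close; one closing branch shown above.

Valid in S5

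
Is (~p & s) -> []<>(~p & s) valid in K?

Tableau for the negation ~((~p & s) -> []<>(~p & s)):
1. ~((~p & s) -> []<>(~p & s)), w0
2. ~p & s, w0
3. ~[]<>(~p & s), w0
4. ~p, w0
5. s, w0
6. ~<>(~p & s), w1
Accessibility: w0Rw1
The negation has an open branch (countermodel exists).

No, not valid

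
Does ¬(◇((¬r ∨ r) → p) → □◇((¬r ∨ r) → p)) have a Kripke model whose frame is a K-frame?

1. ¬(◇((¬r ∨ r) → p) → □◇((¬r ∨ r) → p)), 0
2. ◇((¬r ∨ r) → p), 0
3. ¬□◇((¬r ∨ r) → p), 0
4. (¬r ∨ r) → p, 1
5. p, 1
6. ¬◇((¬r ∨ r) → p), 2
Accessibility: 0R1, 0R2

Satisfiable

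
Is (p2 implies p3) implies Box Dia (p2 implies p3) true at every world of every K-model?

Tableau for the negation not ((p2 implies p3) implies Box Dia (p2 implies p3)):
1. not ((p2 implies p3) implies Box Dia (p2 implies p3)), w0
2. p2 implies p3, w0   [neg-implies-rule on 1]
3. not Box Dia (p2 implies p3), w0   [neg-implies-rule on 1]
4. p3, w0   [implies-rule on 2 (branches; this branch)]
5. not Dia (p2 implies p3), w1   [neg-Box-rule on 3: fresh world w1, w0Rw1]
Accessibility: w0Rw1
The negation has an open branch (countermodel exists).

No, not valid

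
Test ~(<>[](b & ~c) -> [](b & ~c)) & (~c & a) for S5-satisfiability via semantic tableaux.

1. ~(<>[](b & ~c) -> [](b & ~c)) & (~c & a), u
2. ~(<>[](b & ~c) -> [](b & ~c)), u
3. ~c & a, u
4. <>[](b & ~c), u
5. ~[](b & ~c), u
6. ~c, u
7. a, u
8. [](b & ~c), v
9. b & ~c, u
10. b, u
11. b & ~c, v
12. b, v
13. ~c, v
14. ~(b & ~c), w
15. b & ~c, w
16. b, w
17. ~c, w
18. c, w
Accessibility: uRu, uRv, uRw, vRu, vRv, vRw, wRu, wRv, wRw
Branch closes: c and ~c both at w.
(One branch shown.) All branches close.

Unsatisfiable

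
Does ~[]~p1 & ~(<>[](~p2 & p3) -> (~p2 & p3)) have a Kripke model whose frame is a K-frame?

1. ~[]~p1 & ~(<>[](~p2 & p3) -> (~p2 & p3)), w0
2. ~[]~p1, w0
3. ~(<>[](~p2 & p3) -> (~p2 & p3)), w0
4. <>[](~p2 & p3), w0
5. ~(~p2 & p3), w0
6. ~p3, w0
7. p1, w1
8. [](~p2 & p3), w2
Accessibility: w0Rw1, w0Rw2

Satisfiable (open branch found)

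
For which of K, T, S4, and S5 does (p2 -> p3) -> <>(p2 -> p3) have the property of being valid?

K-tableau for the negation ~((p2 -> p3) -> <>(p2 -> p3)):
1. ~((p2 -> p3) -> <>(p2 -> p3)), 0
2. p2 -> p3, 0
3. ~<>(p2 -> p3), 0
4. p3, 0
Complete open branch: countermodel on a K-frame, so not valid in K.
T-tableau for the negation ~((p2 -> p3) -> <>(p2 -> p3)):
1. ~((p2 -> p3) -> <>(p2 -> p3)), 0
2. p2 -> p3, 0
3. ~<>(p2 -> p3), 0
4. ~(p2 -> p3), 0
5. p2, 0
6. ~p3, 0
7. p3, 0
Accessibility: 0R0
Branch closes: p3 and ~p3 both at 0.
Every branch closes (one shown): valid in T, hence also in S4, S5 (every theorem of T is a theorem of S4 and S5).

T, S4, S5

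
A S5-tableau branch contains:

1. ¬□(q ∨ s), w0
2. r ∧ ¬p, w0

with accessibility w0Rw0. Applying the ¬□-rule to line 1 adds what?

a fresh world w1 with w0Rw1, and ¬(q ∨ s) at w1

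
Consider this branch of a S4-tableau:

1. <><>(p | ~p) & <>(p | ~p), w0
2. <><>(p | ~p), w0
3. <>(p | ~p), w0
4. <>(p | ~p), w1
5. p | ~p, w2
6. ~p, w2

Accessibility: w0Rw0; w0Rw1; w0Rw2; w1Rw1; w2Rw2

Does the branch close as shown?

No, open

There is no literal clash: for every atom and world, at most one sign appears.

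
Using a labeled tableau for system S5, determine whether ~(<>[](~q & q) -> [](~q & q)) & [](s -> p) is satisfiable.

1. ~(<>[](~q & q) -> [](~q & q)) & [](s -> p), u
2. ~(<>[](~q & q) -> [](~q & q)), u   [&-rule on 1]
3. [](s -> p), u   [&-rule on 1]
4. <>[](~q & q), u   [~->-rule on 2]
5. ~[](~q & q), u   [~->-rule on 2]
6. s -> p, u   [[]-rule on 3 via uRu]
7. p, u   [->-rule on 6 (branches; this branch)]
8. [](~q & q), v   [<>-rule on 4: fresh world v, uRv]
9. s -> p, v   [[]-rule on 3 via uRv]
10. ~q & q, u   [[]-rule on 8 via vRu]
11. ~q, u   [&-rule on 10]
12. q, u   [&-rule on 10]
Accessibility: uRu, uRv, vRu, vRv
Branch closes: q and ~q both at u.
(One branch shown.) All branches close.

Unsatisfiable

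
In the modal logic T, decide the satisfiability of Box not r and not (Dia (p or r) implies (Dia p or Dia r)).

Unsatisfiable

1. Box not r and not (Dia (p or r) implies (Dia p or Dia r)), w0
2. Box not r, w0
3. not (Dia (p or r) implies (Dia p or Dia r)), w0
4. Dia (p or r), w0
5. not (Dia p or Dia r), w0
6. not Dia p, w0
7. not Dia r, w0
8. not r, w0
9. not p, w0
10. p or r, w1
11. not r, w1
12. not p, w1
13. r, w1
Accessibility: w0Rw0, w0Rw1, w1Rw1
Branch closes: r and not r both at w1.
Every branch closes; the branch above is one of them.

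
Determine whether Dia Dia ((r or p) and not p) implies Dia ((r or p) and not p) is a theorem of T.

Invalid (countermodel exists)

Tableau for the negation not (Dia Dia ((r or p) and not p) implies Dia ((r or p) and not p)):
1. not (Dia Dia ((r or p) and not p) implies Dia ((r or p) and not p)), 0
2. Dia Dia ((r or p) and not p), 0
3. not Dia ((r or p) and not p), 0
4. not ((r or p) and not p), 0
5. p, 0
6. Dia ((r or p) and not p), 1
7. not ((r or p) and not p), 1
8. p, 1
9. (r or p) and not p, 2
10. r or p, 2
11. not p, 2
12. r, 2
Accessibility: 0R0, 0R1, 1R1, 1R2, 2R2
The negation has an open branch (countermodel exists).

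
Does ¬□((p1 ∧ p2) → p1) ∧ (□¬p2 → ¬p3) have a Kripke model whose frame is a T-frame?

1. ¬□((p1 ∧ p2) → p1) ∧ (□¬p2 → ¬p3), w0
2. ¬□((p1 ∧ p2) → p1), w0
3. □¬p2 → ¬p3, w0
4. ¬p3, w0
5. ¬((p1 ∧ p2) → p1), w1
6. p1 ∧ p2, w1
7. ¬p1, w1
8. p1, w1
9. p2, w1
Accessibility: w0Rw0, w0Rw1, w1Rw1
Branch closes: p1 and ¬p1 both at w1.
Every branch closes; the branch above is one of them.

Unsatisfiable (every branch closes)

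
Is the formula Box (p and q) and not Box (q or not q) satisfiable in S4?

Unsatisfiable (every branch closes)

1. Box (p and q) and not Box (q or not q), 0
2. Box (p and q), 0   [and-rule on 1]
3. not Box (q or not q), 0   [and-rule on 1]
4. p and q, 0   [Box-rule on 2 via 0R0]
5. p, 0   [and-rule on 4]
6. q, 0   [and-rule on 4]
7. not (q or not q), 1   [neg-Box-rule on 3: fresh world 1, 0R1]
8. not q, 1   [neg-or-rule on 7]
9. q, 1   [neg-or-rule on 7]
Accessibility: 0R0, 0R1, 1R1
Branch closes: q and not q both at 1.
Every branch closes; the branch above is one of them.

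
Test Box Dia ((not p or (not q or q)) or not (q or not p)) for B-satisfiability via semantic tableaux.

1. Box Dia ((not p or (not q or q)) or not (q or not p)), w0
2. Dia ((not p or (not q or q)) or not (q or not p)), w0
3. (not p or (not q or q)) or not (q or not p), w1
4. Dia ((not p or (not q or q)) or not (q or not p)), w1
5. not (q or not p), w1
6. not q, w1
7. p, w1
8. (not p or (not q or q)) or not (q or not p), w2
9. not (q or not p), w2
10. not q, w2
11. p, w2
Accessibility: w0Rw0, w0Rw1, w1Rw0, w1Rw1, w1Rw2, w2Rw1, w2Rw2

Satisfiable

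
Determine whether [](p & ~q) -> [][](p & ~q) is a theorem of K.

Tableau for the negation ~([](p & ~q) -> [][](p & ~q)):
1. ~([](p & ~q) -> [][](p & ~q)), 0
2. [](p & ~q), 0   [~->-rule on 1]
3. ~[][](p & ~q), 0   [~->-rule on 1]
4. ~[](p & ~q), 1   [~[]-rule on 3: fresh world 1, 0R1]
5. p & ~q, 1   [[]-rule on 2 via 0R1]
6. p, 1   [&-rule on 5]
7. ~q, 1   [&-rule on 5]
8. ~(p & ~q), 2   [~[]-rule on 4: fresh world 2, 1R2]
9. q, 2   [~&-rule on 8 (branches; this branch)]
Accessibility: 0R1, 1R2
The negation has an open branch (countermodel exists).

No, not valid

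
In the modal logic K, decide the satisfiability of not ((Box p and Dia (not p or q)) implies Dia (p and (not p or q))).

Unsatisfiable

1. not ((Box p and Dia (not p or q)) implies Dia (p and (not p or q))), w0
2. Box p and Dia (not p or q), w0
3. not Dia (p and (not p or q)), w0
4. Box p, w0
5. Dia (not p or q), w0
6. not p or q, w1
7. not (p and (not p or q)), w1
8. p, w1
9. q, w1
10. not (not p or q), w1
11. not q, w1
Accessibility: w0Rw1
Branch closes: q and not q both at w1.
Every branch closes; the branch above is one of them.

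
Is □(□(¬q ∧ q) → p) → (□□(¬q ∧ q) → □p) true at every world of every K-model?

Tableau for the negation ¬(□(□(¬q ∧ q) → p) → (□□(¬q ∧ q) → □p)):
1. ¬(□(□(¬q ∧ q) → p) → (□□(¬q ∧ q) → □p)), u
2. □(□(¬q ∧ q) → p), u
3. ¬(□□(¬q ∧ q) → □p), u
4. □□(¬q ∧ q), u
5. ¬□p, u
6. ¬p, v
7. □(¬q ∧ q) → p, v
8. □(¬q ∧ q), v
9. ¬□(¬q ∧ q), v
10. ¬(¬q ∧ q), w
11. ¬q ∧ q, w
12. ¬q, w
13. q, w
Accessibility: uRv, vRw
Branch closes: q and ¬q both at w.
All branches of the negation close; one closing branch shown above.

Yes, valid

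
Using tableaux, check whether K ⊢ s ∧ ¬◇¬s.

Not valid

Tableau for the negation ¬(s ∧ ¬◇¬s):
1. ¬(s ∧ ¬◇¬s), u
2. ◇¬s, u   [¬∧-rule on 1 (branches; this branch)]
3. ¬s, v   [◇-rule on 2: fresh world v, uRv]
Accessibility: uRv
The negation has an open branch (countermodel exists).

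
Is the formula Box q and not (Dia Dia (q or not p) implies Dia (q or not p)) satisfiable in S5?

1. Box q and not (Dia Dia (q or not p) implies Dia (q or not p)), w0
2. Box q, w0
3. not (Dia Dia (q or not p) implies Dia (q or not p)), w0
4. Dia Dia (q or not p), w0
5. not Dia (q or not p), w0
6. q, w0
7. not (q or not p), w0
8. not q, w0
9. p, w0
Accessibility: w0Rw0
Branch closes: q and not q both at w0.
Every branch closes; the branch above is one of them.

Unsatisfiable (every branch closes)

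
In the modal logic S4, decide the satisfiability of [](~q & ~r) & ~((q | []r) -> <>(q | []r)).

1. [](~q & ~r) & ~((q | []r) -> <>(q | []r)), 0
2. [](~q & ~r), 0   [&-rule on 1]
3. ~((q | []r) -> <>(q | []r)), 0   [&-rule on 1]
4. q | []r, 0   [~->-rule on 3]
5. ~<>(q | []r), 0   [~->-rule on 3]
6. ~q & ~r, 0   [[]-rule on 2 via 0R0]
7. ~q, 0   [&-rule on 6]
8. ~r, 0   [&-rule on 6]
9. ~(q | []r), 0   [~<>-rule on 5 via 0R0]
10. ~[]r, 0   [~|-rule on 9]
11. []r, 0   [|-rule on 4 (branches; this branch)]
12. r, 0   [[]-rule on 11 via 0R0]
Accessibility: 0R0
Branch closes: r and ~r both at 0.
(One branch shown.) All branches close.

No, unsatisfiable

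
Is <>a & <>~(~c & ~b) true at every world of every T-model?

Tableau for the negation ~(<>a & <>~(~c & ~b)):
1. ~(<>a & <>~(~c & ~b)), w0
2. ~<>~(~c & ~b), w0
3. ~c & ~b, w0
4. ~c, w0
5. ~b, w0
Accessibility: w0Rw0
The negation has an open branch (countermodel exists).

No, not valid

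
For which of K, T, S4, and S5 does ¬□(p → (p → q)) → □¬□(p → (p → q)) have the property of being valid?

S5

S4-tableau for the negation ¬(¬□(p → (p → q)) → □¬□(p → (p → q))):
1. ¬(¬□(p → (p → q)) → □¬□(p → (p → q))), u
2. ¬□(p → (p → q)), u   [¬→-rule on 1]
3. ¬□¬□(p → (p → q)), u   [¬→-rule on 1]
4. ¬(p → (p → q)), v   [¬□-rule on 2: fresh world v, uRv]
5. p, v   [¬→-rule on 4]
6. ¬(p → q), v   [¬→-rule on 4]
7. ¬q, v   [¬→-rule on 6]
8. □(p → (p → q)), w   [¬□-rule on 3: fresh world w, uRw]
9. p → (p → q), w   [□-rule on 8 via wRw]
10. p → q, w   [→-rule on 9 (branches; this branch)]
11. q, w   [→-rule on 10 (branches; this branch)]
Accessibility: uRu, uRv, uRw, vRv, wRw
Complete open branch: countermodel on an S4-frame, so not valid in S4, nor in K, T (the same frame is also a K-frame and a T-frame).
S5-tableau for the negation ¬(¬□(p → (p → q)) → □¬□(p → (p → q))):
1. ¬(¬□(p → (p → q)) → □¬□(p → (p → q))), u
2. ¬□(p → (p → q)), u   [¬→-rule on 1]
3. ¬□¬□(p → (p → q)), u   [¬→-rule on 1]
4. ¬(p → (p → q)), v   [¬□-rule on 2: fresh world v, uRv]
5. p, v   [¬→-rule on 4]
6. ¬(p → q), v   [¬→-rule on 4]
7. ¬q, v   [¬→-rule on 6]
8. □(p → (p → q)), w   [¬□-rule on 3: fresh world w, uRw]
9. p → (p → q), u   [□-rule on 8 via wRu]
10. p → (p → q), v   [□-rule on 8 via wRv]
11. p → (p → q), w   [□-rule on 8 via wRw]
12. p → q, u   [→-rule on 9 (branches; this branch)]
13. p → q, v   [→-rule on 10 (branches; this branch)]
14. p → q, w   [→-rule on 11 (branches; this branch)]
15. q, u   [→-rule on 12 (branches; this branch)]
16. q, v   [→-rule on 13 (branches; this branch)]
Accessibility: uRu, uRv, uRw, vRu, vRv, vRw, wRu, wRv, wRw
Branch closes: q and ¬q both at v.
Every branch closes (one shown): valid in S5.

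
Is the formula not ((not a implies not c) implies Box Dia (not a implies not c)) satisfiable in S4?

Yes, satisfiable

1. not ((not a implies not c) implies Box Dia (not a implies not c)), 0
2. not a implies not c, 0
3. not Box Dia (not a implies not c), 0
4. not c, 0
5. not Dia (not a implies not c), 1
6. not (not a implies not c), 1
7. not a, 1
8. c, 1
Accessibility: 0R0, 0R1, 1R1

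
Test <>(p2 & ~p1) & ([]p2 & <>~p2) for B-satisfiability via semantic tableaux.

1. <>(p2 & ~p1) & ([]p2 & <>~p2), 0
2. <>(p2 & ~p1), 0
3. []p2 & <>~p2, 0
4. []p2, 0
5. <>~p2, 0
6. p2, 0
7. p2 & ~p1, 1
8. p2, 1
9. ~p1, 1
10. ~p2, 2
11. p2, 2
Accessibility: 0R0, 0R1, 0R2, 1R0, 1R1, 2R0, 2R2
Branch closes: p2 and ~p2 both at 2.
Every branch closes; the branch above is one of them.

Unsatisfiable (every branch closes)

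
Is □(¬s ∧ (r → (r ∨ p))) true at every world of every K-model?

Tableau for the negation ¬□(¬s ∧ (r → (r ∨ p))):
1. ¬□(¬s ∧ (r → (r ∨ p))), w0
2. ¬(¬s ∧ (r → (r ∨ p))), w1
3. s, w1
Accessibility: w0Rw1
The negation has an open branch (countermodel exists).

Not valid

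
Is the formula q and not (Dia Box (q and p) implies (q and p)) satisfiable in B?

Unsatisfiable (every branch closes)

1. q and not (Dia Box (q and p) implies (q and p)), u
2. q, u   [and-rule on 1]
3. not (Dia Box (q and p) implies (q and p)), u   [and-rule on 1]
4. Dia Box (q and p), u   [neg-implies-rule on 3]
5. not (q and p), u   [neg-implies-rule on 3]
6. not p, u   [neg-and-rule on 5 (branches; this branch)]
7. Box (q and p), v   [Dia-rule on 4: fresh world v, uRv]
8. q and p, u   [Box-rule on 7 via vRu]
9. p, u   [and-rule on 8]
Accessibility: uRu, uRv, vRu, vRv
Branch closes: p and not p both at u.
All branches of the tableau close; one closing branch shown above.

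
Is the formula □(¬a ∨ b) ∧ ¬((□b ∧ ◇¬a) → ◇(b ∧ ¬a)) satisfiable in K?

1. □(¬a ∨ b) ∧ ¬((□b ∧ ◇¬a) → ◇(b ∧ ¬a)), 0
2. □(¬a ∨ b), 0
3. ¬((□b ∧ ◇¬a) → ◇(b ∧ ¬a)), 0
4. □b ∧ ◇¬a, 0
5. ¬◇(b ∧ ¬a), 0
6. □b, 0
7. ◇¬a, 0
8. ¬a, 1
9. ¬a ∨ b, 1
10. ¬(b ∧ ¬a), 1
11. b, 1
12. a, 1
Accessibility: 0R1
Branch closes: a and ¬a both at 1.
Every branch closes; the branch above is one of them.

Unsatisfiable (every branch closes)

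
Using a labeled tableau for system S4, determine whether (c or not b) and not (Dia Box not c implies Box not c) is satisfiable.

1. (c or not b) and not (Dia Box not c implies Box not c), w0
2. c or not b, w0
3. not (Dia Box not c implies Box not c), w0
4. Dia Box not c, w0
5. not Box not c, w0
6. not b, w0
7. Box not c, w1
8. not c, w1
9. c, w2
Accessibility: w0Rw0, w0Rw1, w0Rw2, w1Rw1, w2Rw2

Satisfiable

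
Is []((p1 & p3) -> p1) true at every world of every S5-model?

Tableau for the negation ~[]((p1 & p3) -> p1):
1. ~[]((p1 & p3) -> p1), 0
2. ~((p1 & p3) -> p1), 1
3. p1 & p3, 1
4. ~p1, 1
5. p1, 1
6. p3, 1
Accessibility: 0R0, 0R1, 1R0, 1R1
Branch closes: p1 and ~p1 both at 1.
All branches of the negation close; one closing branch shown above.

Valid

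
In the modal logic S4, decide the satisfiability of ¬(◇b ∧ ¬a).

1. ¬(◇b ∧ ¬a), 0
2. a, 0
Accessibility: 0R0

Satisfiable (open branch found)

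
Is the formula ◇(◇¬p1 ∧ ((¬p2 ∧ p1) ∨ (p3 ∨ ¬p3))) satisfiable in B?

1. ◇(◇¬p1 ∧ ((¬p2 ∧ p1) ∨ (p3 ∨ ¬p3))), 0
2. ◇¬p1 ∧ ((¬p2 ∧ p1) ∨ (p3 ∨ ¬p3)), 1
3. ◇¬p1, 1
4. (¬p2 ∧ p1) ∨ (p3 ∨ ¬p3), 1
5. p3 ∨ ¬p3, 1
6. ¬p3, 1
7. ¬p1, 2
Accessibility: 0R0, 0R1, 1R0, 1R1, 1R2, 2R1, 2R2

Satisfiable (open branch found)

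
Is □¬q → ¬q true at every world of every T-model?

Tableau for the negation ¬(□¬q → ¬q):
1. ¬(□¬q → ¬q), w0
2. □¬q, w0
3. q, w0
4. ¬q, w0
Accessibility: w0Rw0
Branch closes: q and ¬q both at w0.
All branches of the negation close; one closing branch shown above.

Yes, valid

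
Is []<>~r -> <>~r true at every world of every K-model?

Invalid (countermodel exists)

Tableau for the negation ~([]<>~r -> <>~r):
1. ~([]<>~r -> <>~r), 0
2. []<>~r, 0   [~->-rule on 1]
3. ~<>~r, 0   [~->-rule on 1]
The negation has an open branch (countermodel exists).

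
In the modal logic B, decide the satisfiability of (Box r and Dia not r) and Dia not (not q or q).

1. (Box r and Dia not r) and Dia not (not q or q), u
2. Box r and Dia not r, u
3. Dia not (not q or q), u
4. Box r, u
5. Dia not r, u
6. r, u
7. not (not q or q), v
8. q, v
9. not q, v
Accessibility: uRu, uRv, vRu, vRv
Branch closes: q and not q both at v.
Every branch closes; the branch above is one of them.

No, unsatisfiable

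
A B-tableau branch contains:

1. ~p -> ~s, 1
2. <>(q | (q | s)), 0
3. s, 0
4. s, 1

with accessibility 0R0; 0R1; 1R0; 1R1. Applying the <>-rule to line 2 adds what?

a fresh world 2 with 0R2, and q | (q | s) at 2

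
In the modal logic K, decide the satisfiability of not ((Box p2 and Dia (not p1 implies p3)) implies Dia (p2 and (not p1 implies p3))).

Unsatisfiable

1. not ((Box p2 and Dia (not p1 implies p3)) implies Dia (p2 and (not p1 implies p3))), u
2. Box p2 and Dia (not p1 implies p3), u
3. not Dia (p2 and (not p1 implies p3)), u
4. Box p2, u
5. Dia (not p1 implies p3), u
6. not p1 implies p3, v
7. not (p2 and (not p1 implies p3)), v
8. p2, v
9. p3, v
10. not (not p1 implies p3), v
11. not p1, v
12. not p3, v
Accessibility: uRv
Branch closes: p3 and not p3 both at v.
Every branch closes; the branch above is one of them.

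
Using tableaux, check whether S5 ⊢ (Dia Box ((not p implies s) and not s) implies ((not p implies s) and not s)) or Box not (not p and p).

Valid

Tableau for the negation not ((Dia Box ((not p implies s) and not s) implies ((not p implies s) and not s)) or Box not (not p and p)):
1. not ((Dia Box ((not p implies s) and not s) implies ((not p implies s) and not s)) or Box not (not p and p)), w0
2. not (Dia Box ((not p implies s) and not s) implies ((not p implies s) and not s)), w0
3. not Box not (not p and p), w0
4. Dia Box ((not p implies s) and not s), w0
5. not ((not p implies s) and not s), w0
6. not (not p implies s), w0
7. not p, w0
8. not s, w0
9. not p and p, w1
10. not p, w1
11. p, w1
Accessibility: w0Rw0, w0Rw1, w1Rw0, w1Rw1
Branch closes: p and not p both at w1.
All branches of the negation close; one closing branch shown above.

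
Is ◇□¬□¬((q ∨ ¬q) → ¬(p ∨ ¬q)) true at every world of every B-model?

Not valid

Tableau for the negation ¬◇□¬□¬((q ∨ ¬q) → ¬(p ∨ ¬q)):
1. ¬◇□¬□¬((q ∨ ¬q) → ¬(p ∨ ¬q)), 0
2. ¬□¬□¬((q ∨ ¬q) → ¬(p ∨ ¬q)), 0
3. □¬((q ∨ ¬q) → ¬(p ∨ ¬q)), 1
4. ¬□¬□¬((q ∨ ¬q) → ¬(p ∨ ¬q)), 1
5. ¬((q ∨ ¬q) → ¬(p ∨ ¬q)), 0
6. q ∨ ¬q, 0
7. p ∨ ¬q, 0
8. ¬((q ∨ ¬q) → ¬(p ∨ ¬q)), 1
9. q ∨ ¬q, 1
10. p ∨ ¬q, 1
11. ¬q, 0
12. ¬q, 1
13. □¬((q ∨ ¬q) → ¬(p ∨ ¬q)), 2
14. ¬((q ∨ ¬q) → ¬(p ∨ ¬q)), 2
15. q ∨ ¬q, 2
16. p ∨ ¬q, 2
17. ¬q, 2
Accessibility: 0R0, 0R1, 1R0, 1R1, 1R2, 2R1, 2R2
The negation has an open branch (countermodel exists).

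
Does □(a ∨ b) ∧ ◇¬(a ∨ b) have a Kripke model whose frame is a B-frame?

Unsatisfiable (every branch closes)

1. □(a ∨ b) ∧ ◇¬(a ∨ b), u
2. □(a ∨ b), u   [∧-rule on 1]
3. ◇¬(a ∨ b), u   [∧-rule on 1]
4. a ∨ b, u   [□-rule on 2 via uRu]
5. b, u   [∨-rule on 4 (branches; this branch)]
6. ¬(a ∨ b), v   [◇-rule on 3: fresh world v, uRv]
7. ¬a, v   [¬∨-rule on 6]
8. ¬b, v   [¬∨-rule on 6]
9. a ∨ b, v   [□-rule on 2 via uRv]
10. b, v   [∨-rule on 9 (branches; this branch)]
Accessibility: uRu, uRv, vRu, vRv
Branch closes: b and ¬b both at v.
All branches of the tableau close; one closing branch shown above.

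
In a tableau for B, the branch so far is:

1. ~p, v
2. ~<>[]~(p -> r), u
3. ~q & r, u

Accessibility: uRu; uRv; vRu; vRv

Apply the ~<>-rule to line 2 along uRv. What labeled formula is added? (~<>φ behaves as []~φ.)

~<>φ behaves as []~φ: propagate the negated body to each accessible world.

~[]~(p -> r), v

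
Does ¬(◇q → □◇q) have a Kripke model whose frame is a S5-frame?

1. ¬(◇q → □◇q), 0
2. ◇q, 0
3. ¬□◇q, 0
4. q, 1
5. ¬◇q, 2
6. ¬q, 0
7. ¬q, 1
Accessibility: 0R0, 0R1, 0R2, 1R0, 1R1, 1R2, 2R0, 2R1, 2R2
Branch closes: q and ¬q both at 1.
(One branch shown.) All branches close.

No, unsatisfiable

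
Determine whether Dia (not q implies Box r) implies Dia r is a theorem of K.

No, not valid

Tableau for the negation not (Dia (not q implies Box r) implies Dia r):
1. not (Dia (not q implies Box r) implies Dia r), u
2. Dia (not q implies Box r), u
3. not Dia r, u
4. not q implies Box r, v
5. not r, v
6. Box r, v
Accessibility: uRv
The negation has an open branch (countermodel exists).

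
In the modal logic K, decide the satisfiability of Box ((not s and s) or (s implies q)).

1. Box ((not s and s) or (s implies q)), 0

Satisfiable (open branch found)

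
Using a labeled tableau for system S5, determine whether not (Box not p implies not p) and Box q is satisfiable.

1. not (Box not p implies not p) and Box q, u
2. not (Box not p implies not p), u
3. Box q, u
4. Box not p, u
5. p, u
6. q, u
7. not p, u
Accessibility: uRu
Branch closes: p and not p both at u.
(One branch shown.) All branches close.

Unsatisfiable (every branch closes)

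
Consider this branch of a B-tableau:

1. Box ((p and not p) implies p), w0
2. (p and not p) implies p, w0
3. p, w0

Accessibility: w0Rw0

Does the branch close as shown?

No atom appears with both signs at the same world.

Not closed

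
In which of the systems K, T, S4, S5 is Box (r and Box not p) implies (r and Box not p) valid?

T, S4, S5

T-tableau for the negation not (Box (r and Box not p) implies (r and Box not p)):
1. not (Box (r and Box not p) implies (r and Box not p)), 0
2. Box (r and Box not p), 0
3. not (r and Box not p), 0
4. r and Box not p, 0
5. r, 0
6. Box not p, 0
7. not p, 0
8. not Box not p, 0
9. p, 1
10. r and Box not p, 1
11. r, 1
12. Box not p, 1
13. not p, 1
Accessibility: 0R0, 0R1, 1R1
Branch closes: p and not p both at 1.
Every branch closes (one shown): valid in T, hence also in S4, S5 (every theorem of T is a theorem of S4 and S5).
K-tableau for the negation not (Box (r and Box not p) implies (r and Box not p)):
1. not (Box (r and Box not p) implies (r and Box not p)), 0
2. Box (r and Box not p), 0
3. not (r and Box not p), 0
4. not Box not p, 0
5. p, 1
6. r and Box not p, 1
7. r, 1
8. Box not p, 1
Accessibility: 0R1
Complete open branch: countermodel on a K-frame, so not valid in K.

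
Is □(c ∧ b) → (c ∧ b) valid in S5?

Valid in S5

Tableau for the negation ¬(□(c ∧ b) → (c ∧ b)):
1. ¬(□(c ∧ b) → (c ∧ b)), w0
2. □(c ∧ b), w0
3. ¬(c ∧ b), w0
4. c ∧ b, w0
5. c, w0
6. b, w0
7. ¬b, w0
Accessibility: w0Rw0
Branch closes: b and ¬b both at w0.
Every branch of the negation's tableau closes; the branch above is one of them.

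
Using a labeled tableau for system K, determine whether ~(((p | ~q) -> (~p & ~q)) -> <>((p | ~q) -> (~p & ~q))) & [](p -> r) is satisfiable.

1. ~(((p | ~q) -> (~p & ~q)) -> <>((p | ~q) -> (~p & ~q))) & [](p -> r), u
2. ~(((p | ~q) -> (~p & ~q)) -> <>((p | ~q) -> (~p & ~q))), u
3. [](p -> r), u
4. (p | ~q) -> (~p & ~q), u
5. ~<>((p | ~q) -> (~p & ~q)), u
6. ~p & ~q, u
7. ~p, u
8. ~q, u

Satisfiable (open branch found)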